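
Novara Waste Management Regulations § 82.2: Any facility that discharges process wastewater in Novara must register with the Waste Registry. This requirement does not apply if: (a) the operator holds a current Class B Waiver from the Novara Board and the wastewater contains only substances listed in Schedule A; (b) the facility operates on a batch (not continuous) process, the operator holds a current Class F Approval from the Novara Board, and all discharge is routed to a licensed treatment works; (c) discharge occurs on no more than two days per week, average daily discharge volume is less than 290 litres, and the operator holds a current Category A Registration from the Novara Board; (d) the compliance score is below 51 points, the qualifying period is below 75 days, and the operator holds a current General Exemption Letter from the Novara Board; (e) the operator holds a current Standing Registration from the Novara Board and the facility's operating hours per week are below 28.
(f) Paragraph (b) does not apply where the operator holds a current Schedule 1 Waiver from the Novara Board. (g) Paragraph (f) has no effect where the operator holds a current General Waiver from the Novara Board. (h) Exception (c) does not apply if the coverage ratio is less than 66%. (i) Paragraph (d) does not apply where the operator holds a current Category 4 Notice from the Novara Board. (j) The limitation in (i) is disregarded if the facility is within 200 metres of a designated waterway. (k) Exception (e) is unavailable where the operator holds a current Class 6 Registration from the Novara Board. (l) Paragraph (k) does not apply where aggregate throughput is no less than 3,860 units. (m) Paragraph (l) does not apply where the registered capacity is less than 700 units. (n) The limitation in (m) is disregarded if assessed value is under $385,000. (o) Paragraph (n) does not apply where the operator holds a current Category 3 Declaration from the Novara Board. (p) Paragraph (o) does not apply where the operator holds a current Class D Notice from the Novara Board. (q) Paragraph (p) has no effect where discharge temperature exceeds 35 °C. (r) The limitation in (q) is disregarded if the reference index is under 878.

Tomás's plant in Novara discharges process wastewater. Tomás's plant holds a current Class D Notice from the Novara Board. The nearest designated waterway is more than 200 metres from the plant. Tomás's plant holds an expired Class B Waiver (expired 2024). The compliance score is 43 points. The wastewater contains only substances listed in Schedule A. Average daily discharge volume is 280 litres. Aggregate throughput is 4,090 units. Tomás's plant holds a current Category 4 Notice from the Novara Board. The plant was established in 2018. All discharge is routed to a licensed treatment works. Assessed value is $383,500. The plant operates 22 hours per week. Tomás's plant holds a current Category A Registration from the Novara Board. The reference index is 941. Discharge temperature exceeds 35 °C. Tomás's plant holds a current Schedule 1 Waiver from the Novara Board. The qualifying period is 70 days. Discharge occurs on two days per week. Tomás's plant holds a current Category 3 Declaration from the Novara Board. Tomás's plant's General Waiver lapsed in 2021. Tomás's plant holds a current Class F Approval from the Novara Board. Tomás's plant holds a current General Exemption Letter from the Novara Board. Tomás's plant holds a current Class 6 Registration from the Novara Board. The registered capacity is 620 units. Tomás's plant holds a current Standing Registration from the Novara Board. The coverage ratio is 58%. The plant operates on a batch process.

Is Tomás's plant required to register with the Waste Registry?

Yes — Tomás's plant must register with the Waste Registry.

Exception (a) does not apply: the Class B Waiver is not current.
Exception (b)'s conditions are all satisfied: the facility operates on a batch process; a current Class F Approval is held; discharge is routed to a licensed treatment works. But: (f) is triggered — a current Schedule 1 Waiver is held. (g) is not triggered (there is no General Waiver in force), so (f) stands. So (b) is unavailable.
Exception (c): discharge occurs on no more than two days per week; average daily discharge volume is 280 litres, less than the 290 litres limit; a current Category A Registration is held — every condition holds. However, paragraph (h) must be considered: (h) is triggered — the coverage ratio is 58%, less than the 66% limit. So (c) is unavailable.
Exception (d)'s conditions are all satisfied: the compliance score is 43 points, below the 51 points limit; the qualifying period is 70 days, below the 75 days limit; a current General Exemption Letter is held. However, paragraphs (i)–(j) must be considered: (i) operates against (d): a current Category 4 Notice is held. (j), which would lift (i), is not triggered — the plant is more than 200 m from any designated waterway. So (d) is unavailable.
Exception (e) is satisfied on its face — a current Standing Registration is held; the facility's operating hours per week are 22, below the 28 limit. But: (k) applies — a current Class 6 Registration is held. (l) would limit (k) — aggregate throughput is 4,090 units, meeting the 3,860 units threshold — but (m) sets (l) aside: (m) is triggered — the registered capacity is 620 units, less than the 700 units limit. (n) would limit (m) — assessed value is $383,500, under the $385,000 limit — but (o) sets (n) aside: (o) operates against (n): a current Category 3 Declaration is held. (p) operates (a current Class D Notice is held), but is overridden by (q): (q) is engaged — discharge temperature exceeds 35 °C. (r) does not operate here (the reference index is 941, not under 878), so (q) stands. (e) is therefore removed.
No exception is made out. Tomás's plant falls within the general rule.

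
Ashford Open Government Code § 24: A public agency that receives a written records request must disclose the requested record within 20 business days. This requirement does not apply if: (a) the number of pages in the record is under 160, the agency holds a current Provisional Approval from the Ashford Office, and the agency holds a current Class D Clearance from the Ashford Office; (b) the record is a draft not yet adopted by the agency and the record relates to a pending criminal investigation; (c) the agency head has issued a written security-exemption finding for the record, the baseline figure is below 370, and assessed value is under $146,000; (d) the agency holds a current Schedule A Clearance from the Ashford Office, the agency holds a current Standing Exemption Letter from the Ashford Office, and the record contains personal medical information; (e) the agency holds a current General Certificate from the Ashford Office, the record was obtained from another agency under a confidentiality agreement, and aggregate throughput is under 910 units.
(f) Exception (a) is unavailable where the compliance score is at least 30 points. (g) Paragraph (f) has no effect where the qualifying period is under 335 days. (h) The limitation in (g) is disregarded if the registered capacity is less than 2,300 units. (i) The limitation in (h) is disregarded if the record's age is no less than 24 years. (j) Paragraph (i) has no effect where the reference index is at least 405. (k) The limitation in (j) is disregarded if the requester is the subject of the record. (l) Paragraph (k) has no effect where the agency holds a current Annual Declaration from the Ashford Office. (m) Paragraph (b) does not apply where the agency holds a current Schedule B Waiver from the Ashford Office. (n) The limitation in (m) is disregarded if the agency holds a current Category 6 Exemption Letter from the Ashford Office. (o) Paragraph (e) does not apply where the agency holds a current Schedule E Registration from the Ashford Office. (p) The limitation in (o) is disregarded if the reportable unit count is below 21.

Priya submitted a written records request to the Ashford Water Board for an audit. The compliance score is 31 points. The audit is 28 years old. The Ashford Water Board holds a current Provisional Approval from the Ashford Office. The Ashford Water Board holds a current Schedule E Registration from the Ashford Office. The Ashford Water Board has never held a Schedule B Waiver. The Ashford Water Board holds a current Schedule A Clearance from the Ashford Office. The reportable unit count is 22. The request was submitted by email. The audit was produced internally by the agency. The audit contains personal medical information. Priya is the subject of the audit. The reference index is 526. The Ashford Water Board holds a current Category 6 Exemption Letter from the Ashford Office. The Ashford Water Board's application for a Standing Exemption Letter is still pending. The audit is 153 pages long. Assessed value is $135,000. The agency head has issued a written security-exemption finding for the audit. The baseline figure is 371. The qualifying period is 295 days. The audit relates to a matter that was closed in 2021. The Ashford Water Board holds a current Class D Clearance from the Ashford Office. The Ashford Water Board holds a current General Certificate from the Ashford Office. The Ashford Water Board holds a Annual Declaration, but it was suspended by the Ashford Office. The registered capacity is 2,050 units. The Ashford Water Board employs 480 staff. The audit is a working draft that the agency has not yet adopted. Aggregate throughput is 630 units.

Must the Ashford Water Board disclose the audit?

No — exception (a) applies; the Ashford Water Board is not required to disclose the audit.

Exception (a): the number of pages in the record is 153, under the 160 limit; a current Provisional Approval is held; a current Class D Clearance is held — every condition holds. Applying paragraphs (f)–(l): (f) would limit (a) — the compliance score is 31 points, meeting the 30 points threshold — but (g) sets (f) aside: (g) operates against (f): the qualifying period is 295 days, under the 335 days limit. (h) applies (the registered capacity is 2,050 units, less than the 2,300 units limit), but is itself disapplied by (i): (i) is triggered — the record's age is 28 years, meeting the 24 years threshold. (j) applies (the reference index is 526, meeting the 405 threshold), but yields to (k): (k) operates — Priya is the subject of the audit. (l), which would lift (k), is not engaged — no current Annual Declaration is held. So (a) applies.
Exception (b) does not apply: the audit relates to a closed matter.
Exception (c) requires that the baseline figure is below 370; but the baseline figure is 371, not below 370, so (c) is unavailable.
Exception (d) fails — there is no Standing Exemption Letter in force.
Exception (e) requires that the record was obtained from another agency under a confidentiality agreement; but the audit was produced internally, so (e) is unavailable.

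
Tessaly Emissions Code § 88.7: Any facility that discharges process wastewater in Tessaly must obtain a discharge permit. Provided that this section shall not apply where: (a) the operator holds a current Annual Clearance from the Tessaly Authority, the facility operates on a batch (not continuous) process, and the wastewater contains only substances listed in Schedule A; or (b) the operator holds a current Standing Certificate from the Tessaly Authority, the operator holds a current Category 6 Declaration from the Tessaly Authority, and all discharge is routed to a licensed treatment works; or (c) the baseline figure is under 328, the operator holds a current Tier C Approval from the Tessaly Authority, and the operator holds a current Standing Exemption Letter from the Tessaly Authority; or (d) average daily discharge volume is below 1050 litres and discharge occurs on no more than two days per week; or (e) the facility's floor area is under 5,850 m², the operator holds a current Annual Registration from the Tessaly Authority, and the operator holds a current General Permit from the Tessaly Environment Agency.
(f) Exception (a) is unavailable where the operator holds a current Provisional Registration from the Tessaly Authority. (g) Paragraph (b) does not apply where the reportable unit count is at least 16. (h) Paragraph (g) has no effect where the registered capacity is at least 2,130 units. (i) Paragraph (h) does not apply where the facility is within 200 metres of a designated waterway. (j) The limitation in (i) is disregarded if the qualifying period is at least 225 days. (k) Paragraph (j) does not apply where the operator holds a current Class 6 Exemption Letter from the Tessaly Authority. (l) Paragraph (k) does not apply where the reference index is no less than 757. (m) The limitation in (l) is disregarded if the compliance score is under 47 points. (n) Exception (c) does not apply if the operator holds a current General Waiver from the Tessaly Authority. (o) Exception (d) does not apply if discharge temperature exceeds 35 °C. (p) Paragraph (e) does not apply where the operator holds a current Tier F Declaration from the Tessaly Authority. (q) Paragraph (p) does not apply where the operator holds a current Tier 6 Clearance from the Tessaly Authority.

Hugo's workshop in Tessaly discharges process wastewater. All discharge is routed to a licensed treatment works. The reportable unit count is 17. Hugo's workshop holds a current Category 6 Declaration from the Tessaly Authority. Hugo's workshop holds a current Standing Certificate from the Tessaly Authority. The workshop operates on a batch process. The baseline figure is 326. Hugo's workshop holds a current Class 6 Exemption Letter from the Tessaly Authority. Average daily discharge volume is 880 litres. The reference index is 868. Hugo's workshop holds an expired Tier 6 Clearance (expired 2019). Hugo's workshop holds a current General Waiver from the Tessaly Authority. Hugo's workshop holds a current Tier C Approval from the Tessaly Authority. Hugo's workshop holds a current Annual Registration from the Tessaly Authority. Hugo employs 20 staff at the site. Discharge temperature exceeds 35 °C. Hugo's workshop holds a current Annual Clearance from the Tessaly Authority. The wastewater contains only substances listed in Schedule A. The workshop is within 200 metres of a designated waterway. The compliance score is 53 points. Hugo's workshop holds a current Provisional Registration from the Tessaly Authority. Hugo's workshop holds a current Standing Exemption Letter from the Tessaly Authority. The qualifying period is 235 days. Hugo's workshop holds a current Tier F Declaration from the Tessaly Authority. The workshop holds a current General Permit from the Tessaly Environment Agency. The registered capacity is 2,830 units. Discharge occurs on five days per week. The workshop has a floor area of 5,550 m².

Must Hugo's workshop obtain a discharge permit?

All of (a)'s requirements are met (a current Annual Clearance is held; the facility operates on a batch process; the wastewater is Schedule-A-only). But applying paragraph (f): (f) operates against (a): a current Provisional Registration is held. (a) is therefore removed.
Exception (b)'s conditions are all satisfied: a current Standing Certificate is held; a current Category 6 Declaration is held; discharge is routed to a licensed treatment works. Applying paragraphs (g)–(m): (g) operates (the reportable unit count is 17, meeting the 16 threshold), but is itself disapplied by (h): (h) operates against (g): the registered capacity is 2,830 units, meeting the 2,130 units threshold. (i) would limit (h) — the workshop is within 200 m of a designated waterway — but (j) sets (i) aside: (j) is triggered — the qualifying period is 235 days, meeting the 225 days threshold. (k) would limit (j) — a current Class 6 Exemption Letter is held — but (l) sets (k) aside: (l) operates against (k): the reference index is 868, meeting the 757 threshold. (m) is not triggered (the compliance score is 53 points, not under 47 points), so (l) stands. So (b) applies.
All of (c)'s requirements are met (the baseline figure is 326, under the 328 limit; a current Tier C Approval is held; a current Standing Exemption Letter is held). But applying paragraph (n): (n) operates against (c): a current General Waiver is held. So (c) is unavailable.
Exception (d) requires that discharge occurs on no more than two days per week; but discharge occurs on five days per week, so (d) is unavailable.
Exception (e) is satisfied on its face — the facility's floor area is 5,550 m², under the 5,850 m² limit; a current Annual Registration is held; a current General Permit is held. Turning to paragraphs (p)–(q): (p) operates against (e): a current Tier F Declaration is held. (q), which would lift (p), is not triggered — the Tier 6 Clearance is not current. So (e) is unavailable.

No — exception (b) applies; Hugo's workshop is not required to obtain a discharge permit.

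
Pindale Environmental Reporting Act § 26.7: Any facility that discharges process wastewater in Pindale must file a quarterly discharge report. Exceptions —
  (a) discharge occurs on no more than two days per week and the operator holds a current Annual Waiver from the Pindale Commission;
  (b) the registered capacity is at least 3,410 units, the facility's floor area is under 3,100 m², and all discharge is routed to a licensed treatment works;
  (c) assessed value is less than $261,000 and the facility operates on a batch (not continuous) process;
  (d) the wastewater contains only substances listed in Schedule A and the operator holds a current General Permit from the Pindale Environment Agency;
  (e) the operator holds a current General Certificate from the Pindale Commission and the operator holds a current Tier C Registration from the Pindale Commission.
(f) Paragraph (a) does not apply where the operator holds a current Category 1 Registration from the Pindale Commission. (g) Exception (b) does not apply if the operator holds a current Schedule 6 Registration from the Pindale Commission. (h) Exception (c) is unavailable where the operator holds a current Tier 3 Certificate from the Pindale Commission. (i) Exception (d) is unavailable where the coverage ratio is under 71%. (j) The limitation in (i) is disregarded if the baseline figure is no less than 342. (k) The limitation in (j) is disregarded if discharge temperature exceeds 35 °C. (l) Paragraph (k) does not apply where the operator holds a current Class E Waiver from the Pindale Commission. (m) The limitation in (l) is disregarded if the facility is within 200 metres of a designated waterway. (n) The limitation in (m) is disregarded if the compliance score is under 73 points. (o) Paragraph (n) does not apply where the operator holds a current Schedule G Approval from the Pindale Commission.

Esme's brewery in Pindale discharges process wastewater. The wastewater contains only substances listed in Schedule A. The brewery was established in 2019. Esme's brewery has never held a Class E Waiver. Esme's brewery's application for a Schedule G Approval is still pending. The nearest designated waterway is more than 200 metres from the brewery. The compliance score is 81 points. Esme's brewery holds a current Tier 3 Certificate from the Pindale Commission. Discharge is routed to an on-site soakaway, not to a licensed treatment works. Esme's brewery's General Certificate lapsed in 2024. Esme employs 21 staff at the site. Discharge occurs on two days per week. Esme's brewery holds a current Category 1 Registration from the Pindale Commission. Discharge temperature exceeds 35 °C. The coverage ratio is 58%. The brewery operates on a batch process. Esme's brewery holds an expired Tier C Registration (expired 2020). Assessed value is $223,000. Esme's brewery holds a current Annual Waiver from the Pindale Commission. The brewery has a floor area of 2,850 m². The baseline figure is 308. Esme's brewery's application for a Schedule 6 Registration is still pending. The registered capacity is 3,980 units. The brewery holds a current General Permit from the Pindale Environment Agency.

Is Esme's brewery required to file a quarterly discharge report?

Exception (a): discharge occurs on no more than two days per week; a current Annual Waiver is held — every condition holds. However, paragraph (f) must be considered: (f) operates against (a): a current Category 1 Registration is held. So (a) is unavailable.
Exception (b) does not apply: discharge is not routed to a licensed treatment works.
Exception (c) is satisfied on its face — assessed value is $223,000, less than the $261,000 limit; the facility operates on a batch process. Turning to paragraph (h): (h) operates against (c): a current Tier 3 Certificate is held. So (c) is unavailable.
Exception (d)'s conditions are all satisfied: the wastewater is Schedule-A-only; a current General Permit is held. But: (i) operates against (d): the coverage ratio is 58%, under the 71% limit. (j) is not engaged (the baseline figure is 308, short of 342), so (i) stands. So (d) is unavailable.
Exception (e) fails — the General Certificate is not current.
None of the exceptions is available; § 26.7 applies in full.

Yes — Esme's brewery must file a quarterly discharge report.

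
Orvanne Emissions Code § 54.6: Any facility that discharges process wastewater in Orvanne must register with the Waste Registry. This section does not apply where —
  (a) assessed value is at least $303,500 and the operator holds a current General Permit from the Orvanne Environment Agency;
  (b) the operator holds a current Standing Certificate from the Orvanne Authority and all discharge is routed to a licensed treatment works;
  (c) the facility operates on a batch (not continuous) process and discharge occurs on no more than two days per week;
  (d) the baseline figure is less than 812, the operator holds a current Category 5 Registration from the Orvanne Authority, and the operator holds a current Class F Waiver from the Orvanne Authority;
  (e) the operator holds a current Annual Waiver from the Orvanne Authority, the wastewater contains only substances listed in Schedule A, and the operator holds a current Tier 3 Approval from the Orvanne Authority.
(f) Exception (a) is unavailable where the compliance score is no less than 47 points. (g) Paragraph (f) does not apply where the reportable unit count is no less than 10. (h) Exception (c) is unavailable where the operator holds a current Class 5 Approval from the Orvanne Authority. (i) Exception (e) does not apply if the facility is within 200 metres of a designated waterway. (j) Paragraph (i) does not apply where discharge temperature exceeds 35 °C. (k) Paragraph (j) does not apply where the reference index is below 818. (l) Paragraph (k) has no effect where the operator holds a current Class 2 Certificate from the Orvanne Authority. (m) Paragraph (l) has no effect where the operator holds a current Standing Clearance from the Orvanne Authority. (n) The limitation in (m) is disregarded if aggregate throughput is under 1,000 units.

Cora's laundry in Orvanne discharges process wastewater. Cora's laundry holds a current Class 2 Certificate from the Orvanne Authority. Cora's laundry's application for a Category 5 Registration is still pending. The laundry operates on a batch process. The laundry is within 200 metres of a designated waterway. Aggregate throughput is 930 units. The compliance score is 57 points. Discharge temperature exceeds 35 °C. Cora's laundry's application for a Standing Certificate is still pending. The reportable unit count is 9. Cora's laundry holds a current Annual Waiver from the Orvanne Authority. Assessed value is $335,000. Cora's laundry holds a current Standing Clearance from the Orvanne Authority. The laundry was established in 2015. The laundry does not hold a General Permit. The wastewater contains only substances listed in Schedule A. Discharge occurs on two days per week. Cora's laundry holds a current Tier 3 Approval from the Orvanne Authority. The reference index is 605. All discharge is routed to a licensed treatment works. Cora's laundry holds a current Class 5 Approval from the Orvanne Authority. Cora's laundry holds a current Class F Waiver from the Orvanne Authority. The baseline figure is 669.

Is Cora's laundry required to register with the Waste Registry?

No — exception (e) applies; Cora's laundry is not required to register with the Waste Registry.

Exception (a) does not apply: no General Permit is held.
Exception (b) fails — no current Standing Certificate is held.
Exception (c)'s conditions are all satisfied: the facility operates on a batch process; discharge occurs on no more than two days per week. However, paragraph (h) must be considered: (h) is engaged — a current Class 5 Approval is held. (c) is therefore removed.
Exception (d) fails — the Category 5 Registration is not current.
Exception (e): a current Annual Waiver is held; the wastewater is Schedule-A-only; a current Tier 3 Approval is held — every condition holds. Under paragraphs (i)–(n): (i) operates (the laundry is within 200 m of a designated waterway), but is itself disapplied by (j): (j) operates against (i): discharge temperature exceeds 35 °C. (k) applies (the reference index is 605, below the 818 limit), but yields to (l): (l) operates against (k): a current Class 2 Certificate is held. (m) would limit (l) — a current Standing Clearance is held — but (n) sets (m) aside: (n) operates against (m): aggregate throughput is 930 units, under the 1,000 units limit. Exception (e) stands.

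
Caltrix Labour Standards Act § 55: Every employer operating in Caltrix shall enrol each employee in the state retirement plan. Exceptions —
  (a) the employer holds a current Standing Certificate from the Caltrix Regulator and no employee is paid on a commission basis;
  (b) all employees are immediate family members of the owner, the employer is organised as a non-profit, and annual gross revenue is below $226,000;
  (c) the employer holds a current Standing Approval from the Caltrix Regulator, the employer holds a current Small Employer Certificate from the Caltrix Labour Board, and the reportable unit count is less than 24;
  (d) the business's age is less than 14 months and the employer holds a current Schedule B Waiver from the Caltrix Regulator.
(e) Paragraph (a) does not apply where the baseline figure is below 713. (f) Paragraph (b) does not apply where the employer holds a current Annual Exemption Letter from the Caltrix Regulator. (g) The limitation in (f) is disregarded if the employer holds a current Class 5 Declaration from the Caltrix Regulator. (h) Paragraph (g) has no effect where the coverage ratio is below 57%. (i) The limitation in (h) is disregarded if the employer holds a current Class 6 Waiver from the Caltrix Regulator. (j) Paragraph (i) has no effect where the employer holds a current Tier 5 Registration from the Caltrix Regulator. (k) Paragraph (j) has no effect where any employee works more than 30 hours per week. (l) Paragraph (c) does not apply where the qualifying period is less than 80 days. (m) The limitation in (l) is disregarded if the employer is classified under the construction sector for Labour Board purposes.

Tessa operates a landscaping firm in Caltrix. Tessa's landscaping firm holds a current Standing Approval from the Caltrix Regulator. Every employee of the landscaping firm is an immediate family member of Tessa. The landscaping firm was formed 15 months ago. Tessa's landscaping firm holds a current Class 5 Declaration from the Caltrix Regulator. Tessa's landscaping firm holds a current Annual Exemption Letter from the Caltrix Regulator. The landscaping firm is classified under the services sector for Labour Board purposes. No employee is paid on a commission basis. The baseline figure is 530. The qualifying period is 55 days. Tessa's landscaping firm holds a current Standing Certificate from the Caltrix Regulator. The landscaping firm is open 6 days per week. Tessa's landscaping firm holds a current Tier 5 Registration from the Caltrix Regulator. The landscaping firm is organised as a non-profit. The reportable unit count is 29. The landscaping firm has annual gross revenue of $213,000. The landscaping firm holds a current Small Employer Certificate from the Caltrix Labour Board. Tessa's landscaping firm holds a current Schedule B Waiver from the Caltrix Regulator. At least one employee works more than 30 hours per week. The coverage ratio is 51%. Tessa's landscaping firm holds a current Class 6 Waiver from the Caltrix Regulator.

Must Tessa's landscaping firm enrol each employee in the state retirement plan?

Exception (a) is satisfied on its face — a current Standing Certificate is held; no employee is paid on commission. But applying paragraph (e): (e) applies — the baseline figure is 530, below the 713 limit. Exception (a) does not apply.
Exception (b)'s conditions are all satisfied: every employee is an immediate family member; the employer is a non-profit; annual gross revenue is $213,000, below the $226,000 limit. Applying paragraphs (f)–(k): (f) would limit (b) — a current Annual Exemption Letter is held — but (g) sets (f) aside: (g) operates against (f): a current Class 5 Declaration is held. (h) operates (the coverage ratio is 51%, below the 57% limit), but yields to (i): (i) operates against (h): a current Class 6 Waiver is held. (j) is engaged (a current Tier 5 Registration is held), but yields to (k): (k) operates against (j): at least one employee exceeds 30 hours/week. (b) remains available.
Exception (c) does not apply: the reportable unit count is 29, not less than 24.
Exception (d) fails — the business's age is 15 months, not less than 14 months.

No — exception (b) applies; Tessa's landscaping firm is not required to enrol each employee in the state retirement plan.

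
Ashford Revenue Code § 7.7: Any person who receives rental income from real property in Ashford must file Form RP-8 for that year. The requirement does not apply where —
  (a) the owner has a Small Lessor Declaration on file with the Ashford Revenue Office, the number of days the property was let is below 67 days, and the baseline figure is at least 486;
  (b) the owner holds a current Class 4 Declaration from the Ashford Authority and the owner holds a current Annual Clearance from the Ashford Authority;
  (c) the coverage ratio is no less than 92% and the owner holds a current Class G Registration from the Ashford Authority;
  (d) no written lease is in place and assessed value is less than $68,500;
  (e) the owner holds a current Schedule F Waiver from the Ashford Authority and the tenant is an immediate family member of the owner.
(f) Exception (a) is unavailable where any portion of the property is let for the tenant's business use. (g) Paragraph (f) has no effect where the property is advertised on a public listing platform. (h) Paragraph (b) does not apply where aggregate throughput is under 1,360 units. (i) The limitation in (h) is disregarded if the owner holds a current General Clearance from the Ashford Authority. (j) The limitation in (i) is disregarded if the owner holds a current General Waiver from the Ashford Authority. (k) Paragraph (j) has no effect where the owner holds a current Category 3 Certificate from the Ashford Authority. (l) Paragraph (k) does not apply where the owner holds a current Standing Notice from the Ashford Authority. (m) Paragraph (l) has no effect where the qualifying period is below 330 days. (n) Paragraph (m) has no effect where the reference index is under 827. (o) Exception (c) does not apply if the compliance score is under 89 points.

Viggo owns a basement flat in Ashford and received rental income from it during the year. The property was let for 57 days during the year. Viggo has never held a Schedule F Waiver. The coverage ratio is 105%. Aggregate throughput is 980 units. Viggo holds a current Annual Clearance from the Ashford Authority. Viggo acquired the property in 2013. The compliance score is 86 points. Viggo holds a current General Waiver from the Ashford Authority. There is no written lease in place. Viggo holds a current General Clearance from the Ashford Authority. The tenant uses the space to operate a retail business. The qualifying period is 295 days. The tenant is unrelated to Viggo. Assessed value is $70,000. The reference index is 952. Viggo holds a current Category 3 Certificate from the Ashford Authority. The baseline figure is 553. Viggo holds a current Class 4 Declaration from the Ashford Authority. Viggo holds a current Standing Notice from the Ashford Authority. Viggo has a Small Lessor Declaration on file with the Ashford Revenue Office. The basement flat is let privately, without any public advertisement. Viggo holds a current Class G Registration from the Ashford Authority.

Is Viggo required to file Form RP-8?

All of (a)'s requirements are met (a Small Lessor Declaration is on file; the number of days the property was let is 57 days, below the 67 days limit; the baseline figure is 553, meeting the 486 threshold). But: (f) is engaged — the space is let for business use. (g) does not operate here (the property is let privately without advertisement), so (f) stands. So (a) is unavailable.
Exception (b)'s conditions are all satisfied: a current Class 4 Declaration is held; a current Annual Clearance is held. Under paragraphs (h)–(n): (h) would limit (b) — aggregate throughput is 980 units, under the 1,360 units limit — but (i) sets (h) aside: (i) is triggered — a current General Clearance is held. (j) is engaged (a current General Waiver is held), but is overridden by (k): (k) applies — a current Category 3 Certificate is held. (l) operates (a current Standing Notice is held), but yields to (m): (m) operates against (l): the qualifying period is 295 days, below the 330 days limit. (n) does not operate here (the reference index is 952, not under 827), so (m) stands. Exception (b) stands.
Exception (c) is satisfied on its face — the coverage ratio is 105%, meeting the 92% threshold; a current Class G Registration is held. But applying paragraph (o): (o) operates against (c): the compliance score is 86 points, under the 89 points limit. (c) is therefore removed.
Exception (d) requires that assessed value is less than $68,500; but assessed value is $70,000, not less than $68,500, so (d) is unavailable.
Exception (e) does not apply: the Schedule F Waiver is not current.

No — exception (b) applies; Viggo is not required to file Form RP-8.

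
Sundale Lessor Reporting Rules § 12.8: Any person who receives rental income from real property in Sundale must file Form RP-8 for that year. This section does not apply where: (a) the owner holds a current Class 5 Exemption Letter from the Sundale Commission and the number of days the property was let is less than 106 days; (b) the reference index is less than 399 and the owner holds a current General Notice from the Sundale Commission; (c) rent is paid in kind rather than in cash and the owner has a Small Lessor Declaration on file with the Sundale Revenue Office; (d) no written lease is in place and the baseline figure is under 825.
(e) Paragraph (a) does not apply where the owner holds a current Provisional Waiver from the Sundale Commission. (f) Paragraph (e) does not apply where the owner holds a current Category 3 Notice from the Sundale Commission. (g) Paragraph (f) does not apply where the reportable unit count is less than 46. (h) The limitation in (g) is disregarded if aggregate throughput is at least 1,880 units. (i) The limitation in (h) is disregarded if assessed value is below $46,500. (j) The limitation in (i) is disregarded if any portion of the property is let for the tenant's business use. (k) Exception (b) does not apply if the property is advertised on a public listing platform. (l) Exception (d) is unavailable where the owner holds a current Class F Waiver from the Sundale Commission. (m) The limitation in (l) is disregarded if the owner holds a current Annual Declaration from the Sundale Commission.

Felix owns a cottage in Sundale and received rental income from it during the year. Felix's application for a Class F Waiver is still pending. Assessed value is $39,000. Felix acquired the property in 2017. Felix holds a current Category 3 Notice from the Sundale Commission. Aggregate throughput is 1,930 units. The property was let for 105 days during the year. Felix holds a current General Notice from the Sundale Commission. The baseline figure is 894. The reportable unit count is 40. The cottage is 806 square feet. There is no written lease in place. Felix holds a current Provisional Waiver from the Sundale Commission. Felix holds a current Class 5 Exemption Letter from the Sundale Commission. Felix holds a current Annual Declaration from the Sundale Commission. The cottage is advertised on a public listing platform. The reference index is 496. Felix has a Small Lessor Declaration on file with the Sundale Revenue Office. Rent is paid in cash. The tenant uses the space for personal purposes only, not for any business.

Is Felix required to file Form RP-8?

All of (a)'s requirements are met (a current Class 5 Exemption Letter is held; the number of days the property was let is 105 days, less than the 106 days limit). However, paragraphs (e)–(j) must be considered: (e) operates against (a): a current Provisional Waiver is held. (f) is triggered (a current Category 3 Notice is held), but is displaced by (g): (g) operates against (f): the reportable unit count is 40, less than the 46 limit. (h) operates (aggregate throughput is 1,930 units, meeting the 1,880 units threshold), but is displaced by (i): (i) operates — assessed value is $39,000, below the $46,500 limit. (j) does not operate here (the space is used for personal purposes only), so (i) stands. (a) is therefore removed.
Exception (b) does not apply: the reference index is 496, not less than 399.
Exception (c) does not apply: rent is paid in cash.
Exception (d) does not apply: the baseline figure is 894, not under 825.
No exception displaces § 12.8.

Yes — Felix must file Form RP-8.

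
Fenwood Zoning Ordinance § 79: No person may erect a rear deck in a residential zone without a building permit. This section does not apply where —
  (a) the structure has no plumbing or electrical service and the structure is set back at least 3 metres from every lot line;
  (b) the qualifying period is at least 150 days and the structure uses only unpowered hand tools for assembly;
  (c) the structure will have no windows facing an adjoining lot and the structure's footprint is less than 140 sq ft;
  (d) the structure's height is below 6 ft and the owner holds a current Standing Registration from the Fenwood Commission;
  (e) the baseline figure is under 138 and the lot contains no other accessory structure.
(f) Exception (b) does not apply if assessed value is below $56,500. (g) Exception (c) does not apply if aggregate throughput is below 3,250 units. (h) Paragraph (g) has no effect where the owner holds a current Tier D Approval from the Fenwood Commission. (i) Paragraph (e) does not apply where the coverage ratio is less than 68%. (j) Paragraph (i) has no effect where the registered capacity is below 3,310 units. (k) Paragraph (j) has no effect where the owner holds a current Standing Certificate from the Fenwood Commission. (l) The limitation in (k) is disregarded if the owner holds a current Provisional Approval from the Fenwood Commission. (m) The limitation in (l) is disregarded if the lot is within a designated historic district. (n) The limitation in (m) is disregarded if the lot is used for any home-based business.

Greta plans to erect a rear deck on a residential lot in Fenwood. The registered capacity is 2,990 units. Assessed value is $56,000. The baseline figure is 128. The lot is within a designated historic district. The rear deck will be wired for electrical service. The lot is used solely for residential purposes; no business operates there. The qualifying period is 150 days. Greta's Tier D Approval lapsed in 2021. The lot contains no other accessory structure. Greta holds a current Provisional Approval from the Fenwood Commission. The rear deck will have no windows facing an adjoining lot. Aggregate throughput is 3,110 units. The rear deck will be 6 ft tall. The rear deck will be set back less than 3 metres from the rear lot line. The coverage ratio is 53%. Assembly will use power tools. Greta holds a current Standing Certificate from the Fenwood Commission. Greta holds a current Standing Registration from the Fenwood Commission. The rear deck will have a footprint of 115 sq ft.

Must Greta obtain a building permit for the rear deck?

Exception (a) fails — electrical service is planned.
Exception (b) does not apply: assembly uses power tools.
Exception (c): no windows face an adjoining lot; the structure's footprint is 115 sq ft, less than the 140 sq ft limit — every condition holds. However, paragraphs (g)–(h) must be considered: (g) operates against (c): aggregate throughput is 3,110 units, below the 3,250 units limit. (h) is inapplicable (no current Tier D Approval is held), so (g) stands. (c) is therefore removed.
Exception (d) fails — the structure's height is 6 ft, not below 6 ft.
Exception (e)'s conditions are all satisfied: the baseline figure is 128, under the 138 limit; the lot has no other accessory structure. Turning to paragraphs (i)–(n): (i) is triggered — the coverage ratio is 53%, less than the 68% limit. (j) would limit (i) — the registered capacity is 2,990 units, below the 3,310 units limit — but (k) sets (j) aside: (k) operates against (j): a current Standing Certificate is held. (l) is engaged (a current Provisional Approval is held), but is set aside by (m): (m) is triggered — the lot is in a historic district. (n), which would lift (m), is inapplicable — the lot is solely residential. Exception (e) does not apply.
None of the exceptions is available; § 79 applies in full.

Yes — Greta must obtain a building permit.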